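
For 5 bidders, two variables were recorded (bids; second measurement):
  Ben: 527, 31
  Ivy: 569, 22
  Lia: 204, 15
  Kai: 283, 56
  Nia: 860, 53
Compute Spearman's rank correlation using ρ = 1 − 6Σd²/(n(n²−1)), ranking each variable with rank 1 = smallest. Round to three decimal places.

0.300

Ranks of variable 1: 3, 4, 1, 2, 5
Ranks of variable 2: 3, 2, 1, 5, 4
d = r₁ − r₂: 0, 2, 0, -3, 1
d²: 0, 4, 0, 9, 1; Σd² = 14
ρ = 1 − 6·14/(5·24) = 1 − 84/120 = 0.300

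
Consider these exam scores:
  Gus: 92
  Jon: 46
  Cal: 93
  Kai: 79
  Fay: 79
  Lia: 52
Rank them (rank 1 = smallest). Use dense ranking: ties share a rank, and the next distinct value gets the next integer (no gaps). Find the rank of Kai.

Sorted (ascending): 46, 52, 79, 79, 92, 93
The 2 values of 79 share dense rank 3.
Remaining distinct values take the next consecutive integers.
Kai has value 79 → rank 3.

3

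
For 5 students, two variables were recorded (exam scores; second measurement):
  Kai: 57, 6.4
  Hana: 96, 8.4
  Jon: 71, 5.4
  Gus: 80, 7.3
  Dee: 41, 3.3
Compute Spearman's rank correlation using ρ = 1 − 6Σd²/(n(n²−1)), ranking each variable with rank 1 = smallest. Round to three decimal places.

Ranks of variable 1: 2, 5, 3, 4, 1
Ranks of variable 2: 3, 5, 2, 4, 1
d = r₁ − r₂: -1, 0, 1, 0, 0
d²: 1, 0, 1, 0, 0; Σd² = 2
ρ = 1 − 6·2/(5·24) = 1 − 12/120 = 0.900

0.900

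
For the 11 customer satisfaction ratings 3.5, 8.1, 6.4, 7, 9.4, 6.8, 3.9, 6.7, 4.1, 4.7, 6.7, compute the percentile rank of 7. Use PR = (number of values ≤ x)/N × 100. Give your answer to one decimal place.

N = 11.
Strictly below 7: 8. Equal to 7: 1.
PR = 9/11 × 100 = 81.8

81.8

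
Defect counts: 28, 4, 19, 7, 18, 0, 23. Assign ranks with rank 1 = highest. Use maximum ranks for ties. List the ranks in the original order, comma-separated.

1, 6, 3, 5, 4, 7, 2

Sorted (descending): 28, 23, 19, 18, 7, 4, 0
No ties — each value takes its position as its rank.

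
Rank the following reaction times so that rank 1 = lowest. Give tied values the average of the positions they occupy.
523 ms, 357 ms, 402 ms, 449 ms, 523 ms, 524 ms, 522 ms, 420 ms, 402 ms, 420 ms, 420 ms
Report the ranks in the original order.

9.5, 1, 2.5, 7, 9.5, 11, 8, 5, 2.5, 5, 5

Sorted (ascending): 357, 402, 402, 420, 420, 420, 449, 522, 523, 523, 524
The 2 values of 402 occupy positions 2–3 → average rank (2+3)/2 = 2.5.
The 3 values of 420 occupy positions 4–6 → average rank 5.
The 2 values of 523 occupy positions 9–10 → average rank (9+10)/2 = 9.5.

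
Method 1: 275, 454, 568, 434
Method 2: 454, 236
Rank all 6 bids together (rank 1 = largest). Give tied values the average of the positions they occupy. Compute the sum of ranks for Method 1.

Sorted (descending): 568, 454, 454, 434, 275, 236
The 2 values of 454 occupy positions 2–3 → average rank (2+3)/2 = 2.5.
Method 1 values → pooled ranks: 275→5, 454→2.5, 568→1, 434→4
Rank sum = 5 + 2.5 + 1 + 4 = 12.5

12.5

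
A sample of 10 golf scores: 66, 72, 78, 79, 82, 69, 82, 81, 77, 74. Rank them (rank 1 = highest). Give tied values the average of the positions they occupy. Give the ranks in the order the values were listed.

10, 8, 5, 4, 1.5, 9, 1.5, 3, 6, 7

Sorted (descending): 82, 82, 81, 79, 78, 77, 74, 72, 69, 66
The 2 values of 82 occupy positions 1–2 → average rank (1+2)/2 = 1.5.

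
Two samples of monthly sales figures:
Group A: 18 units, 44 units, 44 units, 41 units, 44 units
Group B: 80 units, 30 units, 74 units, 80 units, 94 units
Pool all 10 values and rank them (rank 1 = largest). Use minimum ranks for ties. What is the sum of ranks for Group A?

Sorted (descending): 94, 80, 80, 74, 44, 44, 44, 41, 30, 18
The 2 values of 80 occupy positions 2–3 → each gets rank 2.
The 3 values of 44 occupy positions 5–7 → each gets rank 5.
Group A values → pooled ranks: 18→10, 44→5, 44→5, 41→8, 44→5
Rank sum = 10 + 5 + 5 + 8 + 5 = 33

33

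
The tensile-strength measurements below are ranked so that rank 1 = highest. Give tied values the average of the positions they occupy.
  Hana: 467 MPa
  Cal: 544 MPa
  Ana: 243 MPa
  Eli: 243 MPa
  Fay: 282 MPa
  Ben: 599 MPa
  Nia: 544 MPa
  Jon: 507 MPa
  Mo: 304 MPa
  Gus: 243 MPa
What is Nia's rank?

Sorted (descending): 599, 544, 544, 507, 467, 304, 282, 243, 243, 243
The 2 values of 544 occupy positions 2–3 → average rank (2+3)/2 = 2.5.
The 3 values of 243 occupy positions 8–10 → average rank 9.
Nia has value 544 MPa → rank 2.5.

2.5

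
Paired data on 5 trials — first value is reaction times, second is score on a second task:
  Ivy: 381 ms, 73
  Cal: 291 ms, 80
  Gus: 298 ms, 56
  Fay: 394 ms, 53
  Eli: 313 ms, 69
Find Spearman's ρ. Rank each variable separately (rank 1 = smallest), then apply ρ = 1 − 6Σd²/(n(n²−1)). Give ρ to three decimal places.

-0.600

Ranks of variable 1: 4, 1, 2, 5, 3
Ranks of variable 2: 4, 5, 2, 1, 3
d = r₁ − r₂: 0, -4, 0, 4, 0
d²: 0, 16, 0, 16, 0; Σd² = 32
ρ = 1 − 6·32/(5·24) = 1 − 192/120 = -0.600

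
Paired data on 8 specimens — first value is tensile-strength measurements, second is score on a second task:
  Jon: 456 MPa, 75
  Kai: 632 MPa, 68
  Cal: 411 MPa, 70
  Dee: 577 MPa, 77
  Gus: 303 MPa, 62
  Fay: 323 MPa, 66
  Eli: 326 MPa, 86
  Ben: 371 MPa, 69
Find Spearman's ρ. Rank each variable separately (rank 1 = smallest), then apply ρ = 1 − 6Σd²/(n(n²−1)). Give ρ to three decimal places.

Ranks of variable 1: 6, 8, 5, 7, 1, 2, 3, 4
Ranks of variable 2: 6, 3, 5, 7, 1, 2, 8, 4
d = r₁ − r₂: 0, 5, 0, 0, 0, 0, -5, 0
d²: 0, 25, 0, 0, 0, 0, 25, 0; Σd² = 50
ρ = 1 − 6·50/(8·63) = 1 − 300/504 = 0.405

0.405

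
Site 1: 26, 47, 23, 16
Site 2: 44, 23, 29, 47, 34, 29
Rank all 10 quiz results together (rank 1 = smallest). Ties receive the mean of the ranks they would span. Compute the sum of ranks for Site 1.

Sorted (ascending): 16, 23, 23, 26, 29, 29, 34, 44, 47, 47
The 2 values of 23 occupy positions 2–3 → average rank (2+3)/2 = 2.5.
The 2 values of 29 occupy positions 5–6 → average rank (5+6)/2 = 5.5.
The 2 values of 47 occupy positions 9–10 → average rank (9+10)/2 = 9.5.
Site 1 values → pooled ranks: 26→4, 47→9.5, 23→2.5, 16→1
Rank sum = 4 + 9.5 + 2.5 + 1 = 17

17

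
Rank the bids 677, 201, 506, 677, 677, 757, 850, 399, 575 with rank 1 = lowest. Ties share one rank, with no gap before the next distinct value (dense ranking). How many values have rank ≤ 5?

Sorted (ascending): 201, 399, 506, 575, 677, 677, 677, 757, 850
The 3 values of 677 share dense rank 5.
Remaining distinct values take the next consecutive integers.
Ranks ≤ 5: {1, 2, 3, 4, 5, 5, 5} → 7 values.

7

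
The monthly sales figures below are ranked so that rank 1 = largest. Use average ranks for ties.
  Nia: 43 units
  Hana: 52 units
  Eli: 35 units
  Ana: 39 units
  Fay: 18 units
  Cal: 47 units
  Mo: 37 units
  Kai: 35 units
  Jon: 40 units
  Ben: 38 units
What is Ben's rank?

Sorted (descending): 52, 47, 43, 40, 39, 38, 37, 35, 35, 18
The 2 values of 35 occupy positions 8–9 → average rank (8+9)/2 = 8.5.
Ben has value 38 units → rank 6.

6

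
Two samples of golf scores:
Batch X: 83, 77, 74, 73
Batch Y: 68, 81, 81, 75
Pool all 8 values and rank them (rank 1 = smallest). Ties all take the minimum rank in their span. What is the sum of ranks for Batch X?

Sorted (ascending): 68, 73, 74, 75, 77, 81, 81, 83
The 2 values of 81 occupy positions 6–7 → each gets rank 6.
Batch X values → pooled ranks: 83→8, 77→5, 74→3, 73→2
Rank sum = 8 + 5 + 3 + 2 = 18

18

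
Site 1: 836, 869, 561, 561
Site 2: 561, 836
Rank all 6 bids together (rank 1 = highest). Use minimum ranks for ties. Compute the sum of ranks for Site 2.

Sorted (descending): 869, 836, 836, 561, 561, 561
The 2 values of 836 occupy positions 2–3 → each gets rank 2.
The 3 values of 561 occupy positions 4–6 → each gets rank 4.
Site 2 values → pooled ranks: 561→4, 836→2
Rank sum = 4 + 2 = 6

6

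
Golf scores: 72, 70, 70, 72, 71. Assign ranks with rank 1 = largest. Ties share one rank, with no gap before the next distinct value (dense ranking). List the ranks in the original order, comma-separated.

Sorted (descending): 72, 72, 71, 70, 70
The 2 values of 72 share dense rank 1.
The 2 values of 70 share dense rank 3.
Remaining distinct values take the next consecutive integers.

1, 3, 3, 1, 2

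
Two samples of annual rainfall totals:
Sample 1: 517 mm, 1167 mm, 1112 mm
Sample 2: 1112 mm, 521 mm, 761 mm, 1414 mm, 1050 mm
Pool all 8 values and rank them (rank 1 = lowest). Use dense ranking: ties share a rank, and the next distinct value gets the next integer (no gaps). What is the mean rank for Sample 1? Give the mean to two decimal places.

4.00

Sorted (ascending): 517, 521, 761, 1050, 1112, 1112, 1167, 1414
The 2 values of 1112 share dense rank 5.
Remaining distinct values take the next consecutive integers.
Sample 1 values → pooled ranks: 517→1, 1167→6, 1112→5
Mean rank = (1 + 6 + 5) / 3 = 4.00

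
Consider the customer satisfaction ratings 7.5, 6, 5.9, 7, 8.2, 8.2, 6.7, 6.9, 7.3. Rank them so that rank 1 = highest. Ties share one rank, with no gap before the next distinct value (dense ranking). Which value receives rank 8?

5.9

Sorted (descending): 8.2, 8.2, 7.5, 7.3, 7, 6.9, 6.7, 6, 5.9
The 2 values of 8.2 share dense rank 1.
Remaining distinct values take the next consecutive integers.
Rank 8 → value 5.9.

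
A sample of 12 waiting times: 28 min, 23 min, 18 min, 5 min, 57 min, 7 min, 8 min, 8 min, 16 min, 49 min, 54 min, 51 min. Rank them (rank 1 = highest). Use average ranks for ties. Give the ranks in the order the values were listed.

Sorted (descending): 57, 54, 51, 49, 28, 23, 18, 16, 8, 8, 7, 5
The 2 values of 8 occupy positions 9–10 → average rank (9+10)/2 = 9.5.

5, 6, 7, 12, 1, 11, 9.5, 9.5, 8, 4, 2, 3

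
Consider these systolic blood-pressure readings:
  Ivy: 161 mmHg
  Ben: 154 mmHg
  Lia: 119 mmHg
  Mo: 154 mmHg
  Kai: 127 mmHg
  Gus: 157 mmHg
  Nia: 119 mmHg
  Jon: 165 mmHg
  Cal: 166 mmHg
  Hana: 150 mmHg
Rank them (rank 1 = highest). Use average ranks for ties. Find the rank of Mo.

Sorted (descending): 166, 165, 161, 157, 154, 154, 150, 127, 119, 119
The 2 values of 154 occupy positions 5–6 → average rank (5+6)/2 = 5.5.
The 2 values of 119 occupy positions 9–10 → average rank (9+10)/2 = 9.5.
Mo has value 154 mmHg → rank 5.5.

5.5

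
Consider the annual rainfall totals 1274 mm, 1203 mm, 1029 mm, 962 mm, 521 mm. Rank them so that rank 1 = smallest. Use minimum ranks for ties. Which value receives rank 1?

521

Sorted (ascending): 521, 962, 1029, 1203, 1274
No ties — each value takes its position as its rank.
Rank 1 → value 521.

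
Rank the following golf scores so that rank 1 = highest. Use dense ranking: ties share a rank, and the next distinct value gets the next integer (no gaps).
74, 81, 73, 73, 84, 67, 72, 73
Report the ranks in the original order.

Sorted (descending): 84, 81, 74, 73, 73, 73, 72, 67
The 3 values of 73 share dense rank 4.
Remaining distinct values take the next consecutive integers.

3, 2, 4, 4, 1, 6, 5, 4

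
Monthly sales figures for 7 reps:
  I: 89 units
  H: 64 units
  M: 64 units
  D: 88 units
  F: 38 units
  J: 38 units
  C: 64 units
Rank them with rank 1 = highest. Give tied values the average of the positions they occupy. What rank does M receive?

4

Sorted (descending): 89, 88, 64, 64, 64, 38, 38
The 3 values of 64 occupy positions 3–5 → average rank 4.
The 2 values of 38 occupy positions 6–7 → average rank (6+7)/2 = 6.5.
M has value 64 units → rank 4.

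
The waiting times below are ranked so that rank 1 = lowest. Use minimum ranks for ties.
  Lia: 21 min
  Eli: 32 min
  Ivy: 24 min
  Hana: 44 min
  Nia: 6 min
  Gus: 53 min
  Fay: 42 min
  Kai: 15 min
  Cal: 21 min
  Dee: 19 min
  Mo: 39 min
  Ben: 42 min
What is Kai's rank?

2

Sorted (ascending): 6, 15, 19, 21, 21, 24, 32, 39, 42, 42, 44, 53
The 2 values of 21 occupy positions 4–5 → each gets rank 4.
The 2 values of 42 occupy positions 9–10 → each gets rank 9.
Kai has value 15 min → rank 2.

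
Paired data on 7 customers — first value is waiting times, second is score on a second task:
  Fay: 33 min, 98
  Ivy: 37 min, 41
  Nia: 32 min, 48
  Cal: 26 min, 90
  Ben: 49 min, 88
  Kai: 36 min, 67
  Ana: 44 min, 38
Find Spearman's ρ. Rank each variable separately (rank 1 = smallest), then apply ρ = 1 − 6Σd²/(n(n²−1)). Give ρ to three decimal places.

-0.429

Ranks of variable 1: 3, 5, 2, 1, 7, 4, 6
Ranks of variable 2: 7, 2, 3, 6, 5, 4, 1
d = r₁ − r₂: -4, 3, -1, -5, 2, 0, 5
d²: 16, 9, 1, 25, 4, 0, 25; Σd² = 80
ρ = 1 − 6·80/(7·48) = 1 − 480/336 = -0.429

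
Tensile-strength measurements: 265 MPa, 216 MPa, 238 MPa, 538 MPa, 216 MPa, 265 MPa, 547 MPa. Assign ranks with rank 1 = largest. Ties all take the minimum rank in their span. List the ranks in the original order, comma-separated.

Sorted (descending): 547, 538, 265, 265, 238, 216, 216
The 2 values of 265 occupy positions 3–4 → each gets rank 3.
The 2 values of 216 occupy positions 6–7 → each gets rank 6.

3, 6, 5, 2, 6, 3, 1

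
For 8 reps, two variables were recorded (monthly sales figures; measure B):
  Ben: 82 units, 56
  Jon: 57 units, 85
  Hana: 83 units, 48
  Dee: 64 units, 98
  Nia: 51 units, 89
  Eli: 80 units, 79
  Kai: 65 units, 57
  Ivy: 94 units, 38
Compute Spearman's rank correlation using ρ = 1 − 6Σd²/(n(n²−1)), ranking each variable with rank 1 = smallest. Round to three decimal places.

Ranks of variable 1: 6, 2, 7, 3, 1, 5, 4, 8
Ranks of variable 2: 3, 6, 2, 8, 7, 5, 4, 1
d = r₁ − r₂: 3, -4, 5, -5, -6, 0, 0, 7
d²: 9, 16, 25, 25, 36, 0, 0, 49; Σd² = 160
ρ = 1 − 6·160/(8·63) = 1 − 960/504 = -0.905

-0.905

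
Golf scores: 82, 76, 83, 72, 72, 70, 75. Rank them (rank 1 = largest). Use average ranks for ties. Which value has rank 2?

Sorted (descending): 83, 82, 76, 75, 72, 72, 70
The 2 values of 72 occupy positions 5–6 → average rank (5+6)/2 = 5.5.
Rank 2 → value 82.

82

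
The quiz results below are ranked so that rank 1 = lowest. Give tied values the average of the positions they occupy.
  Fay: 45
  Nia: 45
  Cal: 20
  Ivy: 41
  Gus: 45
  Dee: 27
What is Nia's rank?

5

Sorted (ascending): 20, 27, 41, 45, 45, 45
The 3 values of 45 occupy positions 4–6 → average rank 5.
Nia has value 45 → rank 5.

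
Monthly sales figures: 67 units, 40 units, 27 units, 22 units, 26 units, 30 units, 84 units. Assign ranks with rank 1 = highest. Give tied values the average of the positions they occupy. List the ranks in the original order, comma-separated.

2, 3, 5, 7, 6, 4, 1

Sorted (descending): 84, 67, 40, 30, 27, 26, 22
No ties — each value takes its position as its rank.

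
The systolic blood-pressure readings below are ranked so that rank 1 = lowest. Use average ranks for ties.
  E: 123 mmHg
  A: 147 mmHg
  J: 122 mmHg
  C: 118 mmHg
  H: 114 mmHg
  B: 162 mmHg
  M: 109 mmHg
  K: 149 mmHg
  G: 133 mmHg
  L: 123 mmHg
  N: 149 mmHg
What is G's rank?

Sorted (ascending): 109, 114, 118, 122, 123, 123, 133, 147, 149, 149, 162
The 2 values of 123 occupy positions 5–6 → average rank (5+6)/2 = 5.5.
The 2 values of 149 occupy positions 9–10 → average rank (9+10)/2 = 9.5.
G has value 133 mmHg → rank 7.

7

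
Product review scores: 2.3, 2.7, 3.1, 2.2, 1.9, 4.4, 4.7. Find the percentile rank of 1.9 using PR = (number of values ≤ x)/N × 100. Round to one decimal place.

N = 7.
Strictly below 1.9: 0. Equal to 1.9: 1.
PR = 1/7 × 100 = 14.3

14.3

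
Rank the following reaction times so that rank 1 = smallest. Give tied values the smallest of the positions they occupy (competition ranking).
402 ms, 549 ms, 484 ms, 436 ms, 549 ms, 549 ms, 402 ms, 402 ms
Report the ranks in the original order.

Sorted (ascending): 402, 402, 402, 436, 484, 549, 549, 549
The 3 values of 402 occupy positions 1–3 → each gets rank 1.
The 3 values of 549 occupy positions 6–8 → each gets rank 6.

1, 6, 5, 4, 6, 6, 1, 1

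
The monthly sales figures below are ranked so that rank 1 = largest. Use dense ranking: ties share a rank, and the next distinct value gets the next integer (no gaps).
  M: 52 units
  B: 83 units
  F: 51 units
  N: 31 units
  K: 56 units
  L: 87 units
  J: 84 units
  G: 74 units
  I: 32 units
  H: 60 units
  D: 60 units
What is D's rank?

Sorted (descending): 87, 84, 83, 74, 60, 60, 56, 52, 51, 32, 31
The 2 values of 60 share dense rank 5.
Remaining distinct values take the next consecutive integers.
D has value 60 units → rank 5.

5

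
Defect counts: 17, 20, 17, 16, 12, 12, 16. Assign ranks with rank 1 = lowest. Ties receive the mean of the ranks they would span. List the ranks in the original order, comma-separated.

Sorted (ascending): 12, 12, 16, 16, 17, 17, 20
The 2 values of 12 occupy positions 1–2 → average rank (1+2)/2 = 1.5.
The 2 values of 16 occupy positions 3–4 → average rank (3+4)/2 = 3.5.
The 2 values of 17 occupy positions 5–6 → average rank (5+6)/2 = 5.5.

5.5, 7, 5.5, 3.5, 1.5, 1.5, 3.5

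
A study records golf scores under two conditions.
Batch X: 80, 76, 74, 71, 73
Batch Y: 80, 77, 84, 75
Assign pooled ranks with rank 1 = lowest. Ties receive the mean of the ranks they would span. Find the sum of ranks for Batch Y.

26.5

Sorted (ascending): 71, 73, 74, 75, 76, 77, 80, 80, 84
The 2 values of 80 occupy positions 7–8 → average rank (7+8)/2 = 7.5.
Batch Y values → pooled ranks: 80→7.5, 77→6, 84→9, 75→4
Rank sum = 7.5 + 6 + 9 + 4 = 26.5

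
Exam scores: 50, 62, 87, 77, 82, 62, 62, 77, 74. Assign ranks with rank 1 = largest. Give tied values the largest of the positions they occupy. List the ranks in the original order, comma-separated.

Sorted (descending): 87, 82, 77, 77, 74, 62, 62, 62, 50
The 2 values of 77 occupy positions 3–4 → each gets rank 4.
The 3 values of 62 occupy positions 6–8 → each gets rank 8.

9, 8, 1, 4, 2, 8, 8, 4, 5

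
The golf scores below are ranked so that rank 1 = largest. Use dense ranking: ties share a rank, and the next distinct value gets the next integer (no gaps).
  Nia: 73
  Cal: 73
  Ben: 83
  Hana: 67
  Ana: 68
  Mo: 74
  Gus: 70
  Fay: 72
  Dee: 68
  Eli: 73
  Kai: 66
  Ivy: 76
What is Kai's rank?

Sorted (descending): 83, 76, 74, 73, 73, 73, 72, 70, 68, 68, 67, 66
The 3 values of 73 share dense rank 4.
The 2 values of 68 share dense rank 7.
Remaining distinct values take the next consecutive integers.
Kai has value 66 → rank 9.

9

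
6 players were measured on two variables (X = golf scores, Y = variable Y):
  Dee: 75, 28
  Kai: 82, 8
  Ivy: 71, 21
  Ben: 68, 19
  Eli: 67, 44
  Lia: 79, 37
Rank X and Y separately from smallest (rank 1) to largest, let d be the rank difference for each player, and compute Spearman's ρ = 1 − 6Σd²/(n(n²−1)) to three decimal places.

-0.429

Ranks of variable 1: 4, 6, 3, 2, 1, 5
Ranks of variable 2: 4, 1, 3, 2, 6, 5
d = r₁ − r₂: 0, 5, 0, 0, -5, 0
d²: 0, 25, 0, 0, 25, 0; Σd² = 50
ρ = 1 − 6·50/(6·35) = 1 − 300/210 = -0.429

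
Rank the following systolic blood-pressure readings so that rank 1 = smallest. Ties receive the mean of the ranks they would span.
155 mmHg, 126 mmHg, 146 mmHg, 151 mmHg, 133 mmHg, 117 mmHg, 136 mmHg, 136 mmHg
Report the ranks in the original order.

Sorted (ascending): 117, 126, 133, 136, 136, 146, 151, 155
The 2 values of 136 occupy positions 4–5 → average rank (4+5)/2 = 4.5.

8, 2, 6, 7, 3, 1, 4.5, 4.5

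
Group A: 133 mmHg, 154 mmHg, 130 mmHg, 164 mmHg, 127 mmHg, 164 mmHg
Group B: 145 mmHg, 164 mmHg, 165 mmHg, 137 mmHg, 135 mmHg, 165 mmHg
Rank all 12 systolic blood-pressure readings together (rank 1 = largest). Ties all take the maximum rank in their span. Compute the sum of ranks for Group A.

Sorted (descending): 165, 165, 164, 164, 164, 154, 145, 137, 135, 133, 130, 127
The 2 values of 165 occupy positions 1–2 → each gets rank 2.
The 3 values of 164 occupy positions 3–5 → each gets rank 5.
Group A values → pooled ranks: 133→10, 154→6, 130→11, 164→5, 127→12, 164→5
Rank sum = 10 + 6 + 11 + 5 + 12 + 5 = 49

49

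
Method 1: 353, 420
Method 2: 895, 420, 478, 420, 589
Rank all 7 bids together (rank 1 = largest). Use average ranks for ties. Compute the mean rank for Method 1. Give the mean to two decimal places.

Sorted (descending): 895, 589, 478, 420, 420, 420, 353
The 3 values of 420 occupy positions 4–6 → average rank 5.
Method 1 values → pooled ranks: 353→7, 420→5
Mean rank = (7 + 5) / 2 = 6.00

6.00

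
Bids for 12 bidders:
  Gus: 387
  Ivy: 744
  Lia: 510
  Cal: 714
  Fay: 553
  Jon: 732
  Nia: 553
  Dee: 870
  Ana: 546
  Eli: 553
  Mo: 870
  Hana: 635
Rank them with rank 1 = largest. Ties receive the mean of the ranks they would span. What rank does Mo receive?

Sorted (descending): 870, 870, 744, 732, 714, 635, 553, 553, 553, 546, 510, 387
The 2 values of 870 occupy positions 1–2 → average rank (1+2)/2 = 1.5.
The 3 values of 553 occupy positions 7–9 → average rank 8.
Mo has value 870 → rank 1.5.

1.5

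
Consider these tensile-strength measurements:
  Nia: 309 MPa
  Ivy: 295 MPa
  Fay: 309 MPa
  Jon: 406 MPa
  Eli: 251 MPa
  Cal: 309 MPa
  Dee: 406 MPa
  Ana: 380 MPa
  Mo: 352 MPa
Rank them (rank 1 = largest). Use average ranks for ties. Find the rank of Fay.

Sorted (descending): 406, 406, 380, 352, 309, 309, 309, 295, 251
The 2 values of 406 occupy positions 1–2 → average rank (1+2)/2 = 1.5.
The 3 values of 309 occupy positions 5–7 → average rank 6.
Fay has value 309 MPa → rank 6.

6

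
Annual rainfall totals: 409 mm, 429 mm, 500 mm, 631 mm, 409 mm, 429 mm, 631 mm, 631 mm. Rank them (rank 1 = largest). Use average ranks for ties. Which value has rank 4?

Sorted (descending): 631, 631, 631, 500, 429, 429, 409, 409
The 3 values of 631 occupy positions 1–3 → average rank 2.
The 2 values of 429 occupy positions 5–6 → average rank (5+6)/2 = 5.5.
The 2 values of 409 occupy positions 7–8 → average rank (7+8)/2 = 7.5.
Rank 4 → value 500.

500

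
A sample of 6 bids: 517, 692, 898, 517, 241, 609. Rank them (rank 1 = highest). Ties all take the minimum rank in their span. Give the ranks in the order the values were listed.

4, 2, 1, 4, 6, 3

Sorted (descending): 898, 692, 609, 517, 517, 241
The 2 values of 517 occupy positions 4–5 → each gets rank 4.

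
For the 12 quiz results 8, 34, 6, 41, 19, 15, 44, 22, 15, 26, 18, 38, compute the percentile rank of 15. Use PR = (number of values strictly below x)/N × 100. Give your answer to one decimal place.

N = 12.
Strictly below 15: 2. Equal to 15: 2.
PR = 2/12 × 100 = 16.7

16.7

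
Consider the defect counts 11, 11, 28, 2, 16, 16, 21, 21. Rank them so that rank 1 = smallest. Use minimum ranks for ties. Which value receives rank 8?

Sorted (ascending): 2, 11, 11, 16, 16, 21, 21, 28
The 2 values of 11 occupy positions 2–3 → each gets rank 2.
The 2 values of 16 occupy positions 4–5 → each gets rank 4.
The 2 values of 21 occupy positions 6–7 → each gets rank 6.
Rank 8 → value 28.

28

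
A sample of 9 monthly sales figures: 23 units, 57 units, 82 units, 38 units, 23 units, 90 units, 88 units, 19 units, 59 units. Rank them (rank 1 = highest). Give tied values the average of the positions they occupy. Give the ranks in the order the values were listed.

7.5, 5, 3, 6, 7.5, 1, 2, 9, 4

Sorted (descending): 90, 88, 82, 59, 57, 38, 23, 23, 19
The 2 values of 23 occupy positions 7–8 → average rank (7+8)/2 = 7.5.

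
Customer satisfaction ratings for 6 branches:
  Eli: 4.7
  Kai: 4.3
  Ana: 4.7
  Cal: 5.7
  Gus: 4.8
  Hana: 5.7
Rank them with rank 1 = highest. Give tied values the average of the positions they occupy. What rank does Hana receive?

1.5

Sorted (descending): 5.7, 5.7, 4.8, 4.7, 4.7, 4.3
The 2 values of 5.7 occupy positions 1–2 → average rank (1+2)/2 = 1.5.
The 2 values of 4.7 occupy positions 4–5 → average rank (4+5)/2 = 4.5.
Hana has value 5.7 → rank 1.5.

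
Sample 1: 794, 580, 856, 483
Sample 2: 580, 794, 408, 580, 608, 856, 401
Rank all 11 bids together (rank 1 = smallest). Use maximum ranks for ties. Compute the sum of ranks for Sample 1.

Sorted (ascending): 401, 408, 483, 580, 580, 580, 608, 794, 794, 856, 856
The 3 values of 580 occupy positions 4–6 → each gets rank 6.
The 2 values of 794 occupy positions 8–9 → each gets rank 9.
The 2 values of 856 occupy positions 10–11 → each gets rank 11.
Sample 1 values → pooled ranks: 794→9, 580→6, 856→11, 483→3
Rank sum = 9 + 6 + 11 + 3 = 29

29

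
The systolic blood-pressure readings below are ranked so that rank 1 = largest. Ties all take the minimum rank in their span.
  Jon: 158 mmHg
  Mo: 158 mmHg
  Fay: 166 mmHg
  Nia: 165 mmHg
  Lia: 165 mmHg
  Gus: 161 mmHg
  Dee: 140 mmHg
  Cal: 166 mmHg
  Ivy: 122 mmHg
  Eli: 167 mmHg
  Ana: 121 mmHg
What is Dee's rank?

9

Sorted (descending): 167, 166, 166, 165, 165, 161, 158, 158, 140, 122, 121
The 2 values of 166 occupy positions 2–3 → each gets rank 2.
The 2 values of 165 occupy positions 4–5 → each gets rank 4.
The 2 values of 158 occupy positions 7–8 → each gets rank 7.
Dee has value 140 mmHg → rank 9.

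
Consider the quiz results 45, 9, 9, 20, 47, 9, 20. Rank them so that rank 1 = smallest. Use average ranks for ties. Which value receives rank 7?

Sorted (ascending): 9, 9, 9, 20, 20, 45, 47
The 3 values of 9 occupy positions 1–3 → average rank 2.
The 2 values of 20 occupy positions 4–5 → average rank (4+5)/2 = 4.5.
Rank 7 → value 47.

47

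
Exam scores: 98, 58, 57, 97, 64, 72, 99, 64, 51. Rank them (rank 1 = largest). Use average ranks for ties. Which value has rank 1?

Sorted (descending): 99, 98, 97, 72, 64, 64, 58, 57, 51
The 2 values of 64 occupy positions 5–6 → average rank (5+6)/2 = 5.5.
Rank 1 → value 99.

99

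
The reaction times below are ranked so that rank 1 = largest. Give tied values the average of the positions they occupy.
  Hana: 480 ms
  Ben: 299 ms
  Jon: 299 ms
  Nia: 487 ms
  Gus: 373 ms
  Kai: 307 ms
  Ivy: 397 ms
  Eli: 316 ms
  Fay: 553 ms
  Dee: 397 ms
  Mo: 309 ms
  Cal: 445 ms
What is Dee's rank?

5.5

Sorted (descending): 553, 487, 480, 445, 397, 397, 373, 316, 309, 307, 299, 299
The 2 values of 397 occupy positions 5–6 → average rank (5+6)/2 = 5.5.
The 2 values of 299 occupy positions 11–12 → average rank (11+12)/2 = 11.5.
Dee has value 397 ms → rank 5.5.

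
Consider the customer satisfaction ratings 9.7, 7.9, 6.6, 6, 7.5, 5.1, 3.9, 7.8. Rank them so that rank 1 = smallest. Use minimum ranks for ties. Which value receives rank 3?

Sorted (ascending): 3.9, 5.1, 6, 6.6, 7.5, 7.8, 7.9, 9.7
No ties — each value takes its position as its rank.
Rank 3 → value 6.

6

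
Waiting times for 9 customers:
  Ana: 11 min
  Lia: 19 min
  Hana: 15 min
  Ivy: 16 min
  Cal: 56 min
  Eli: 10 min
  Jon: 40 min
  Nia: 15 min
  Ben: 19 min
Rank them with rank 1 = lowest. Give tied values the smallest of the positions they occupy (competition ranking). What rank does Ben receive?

Sorted (ascending): 10, 11, 15, 15, 16, 19, 19, 40, 56
The 2 values of 15 occupy positions 3–4 → each gets rank 3.
The 2 values of 19 occupy positions 6–7 → each gets rank 6.
Ben has value 19 min → rank 6.

6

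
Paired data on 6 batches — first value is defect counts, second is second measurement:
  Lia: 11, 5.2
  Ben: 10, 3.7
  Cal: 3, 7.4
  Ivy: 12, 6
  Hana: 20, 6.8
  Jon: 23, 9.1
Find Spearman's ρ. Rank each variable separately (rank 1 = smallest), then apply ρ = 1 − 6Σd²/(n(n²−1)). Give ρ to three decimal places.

0.429

Ranks of variable 1: 3, 2, 1, 4, 5, 6
Ranks of variable 2: 2, 1, 5, 3, 4, 6
d = r₁ − r₂: 1, 1, -4, 1, 1, 0
d²: 1, 1, 16, 1, 1, 0; Σd² = 20
ρ = 1 − 6·20/(6·35) = 1 − 120/210 = 0.429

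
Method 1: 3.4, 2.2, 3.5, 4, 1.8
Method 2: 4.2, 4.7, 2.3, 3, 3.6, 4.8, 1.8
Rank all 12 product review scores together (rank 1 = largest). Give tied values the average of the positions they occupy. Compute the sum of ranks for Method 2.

Sorted (descending): 4.8, 4.7, 4.2, 4, 3.6, 3.5, 3.4, 3, 2.3, 2.2, 1.8, 1.8
The 2 values of 1.8 occupy positions 11–12 → average rank (11+12)/2 = 11.5.
Method 2 values → pooled ranks: 4.2→3, 4.7→2, 2.3→9, 3→8, 3.6→5, 4.8→1, 1.8→11.5
Rank sum = 3 + 2 + 9 + 8 + 5 + 1 + 11.5 = 39.5

39.5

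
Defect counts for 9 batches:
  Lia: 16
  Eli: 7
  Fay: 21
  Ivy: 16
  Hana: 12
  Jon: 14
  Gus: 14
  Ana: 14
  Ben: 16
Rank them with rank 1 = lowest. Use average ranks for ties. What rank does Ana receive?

Sorted (ascending): 7, 12, 14, 14, 14, 16, 16, 16, 21
The 3 values of 14 occupy positions 3–5 → average rank 4.
The 3 values of 16 occupy positions 6–8 → average rank 7.
Ana has value 14 → rank 4.

4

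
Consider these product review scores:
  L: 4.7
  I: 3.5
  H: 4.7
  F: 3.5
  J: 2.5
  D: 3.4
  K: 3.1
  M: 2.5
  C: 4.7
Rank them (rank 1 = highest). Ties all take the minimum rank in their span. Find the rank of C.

1

Sorted (descending): 4.7, 4.7, 4.7, 3.5, 3.5, 3.4, 3.1, 2.5, 2.5
The 3 values of 4.7 occupy positions 1–3 → each gets rank 1.
The 2 values of 3.5 occupy positions 4–5 → each gets rank 4.
The 2 values of 2.5 occupy positions 8–9 → each gets rank 8.
C has value 4.7 → rank 1.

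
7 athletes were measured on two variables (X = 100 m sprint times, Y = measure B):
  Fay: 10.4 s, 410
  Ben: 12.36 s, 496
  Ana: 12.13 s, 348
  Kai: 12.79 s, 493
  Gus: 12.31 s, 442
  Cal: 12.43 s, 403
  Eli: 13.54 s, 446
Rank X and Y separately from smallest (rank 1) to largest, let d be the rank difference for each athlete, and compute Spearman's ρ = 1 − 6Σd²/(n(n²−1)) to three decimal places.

Ranks of variable 1: 1, 4, 2, 6, 3, 5, 7
Ranks of variable 2: 3, 7, 1, 6, 4, 2, 5
d = r₁ − r₂: -2, -3, 1, 0, -1, 3, 2
d²: 4, 9, 1, 0, 1, 9, 4; Σd² = 28
ρ = 1 − 6·28/(7·48) = 1 − 168/336 = 0.500

0.500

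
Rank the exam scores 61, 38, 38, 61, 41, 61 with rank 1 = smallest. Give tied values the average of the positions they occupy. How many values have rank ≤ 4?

3

Sorted (ascending): 38, 38, 41, 61, 61, 61
The 2 values of 38 occupy positions 1–2 → average rank (1+2)/2 = 1.5.
The 3 values of 61 occupy positions 4–6 → average rank 5.
Ranks ≤ 4: {1.5, 1.5, 3} → 3 values.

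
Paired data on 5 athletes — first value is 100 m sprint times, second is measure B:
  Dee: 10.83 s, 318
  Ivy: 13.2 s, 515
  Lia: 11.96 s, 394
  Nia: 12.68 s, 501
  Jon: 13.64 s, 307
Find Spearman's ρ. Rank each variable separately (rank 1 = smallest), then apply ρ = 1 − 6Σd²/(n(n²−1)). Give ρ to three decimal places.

0.000

Ranks of variable 1: 1, 4, 2, 3, 5
Ranks of variable 2: 2, 5, 3, 4, 1
d = r₁ − r₂: -1, -1, -1, -1, 4
d²: 1, 1, 1, 1, 16; Σd² = 20
ρ = 1 − 6·20/(5·24) = 1 − 120/120 = 0.000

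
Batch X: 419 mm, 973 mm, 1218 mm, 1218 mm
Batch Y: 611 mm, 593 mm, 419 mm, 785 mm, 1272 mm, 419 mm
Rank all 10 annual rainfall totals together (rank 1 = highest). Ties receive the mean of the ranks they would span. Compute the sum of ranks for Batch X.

18

Sorted (descending): 1272, 1218, 1218, 973, 785, 611, 593, 419, 419, 419
The 2 values of 1218 occupy positions 2–3 → average rank (2+3)/2 = 2.5.
The 3 values of 419 occupy positions 8–10 → average rank 9.
Batch X values → pooled ranks: 419→9, 973→4, 1218→2.5, 1218→2.5
Rank sum = 9 + 4 + 2.5 + 2.5 = 18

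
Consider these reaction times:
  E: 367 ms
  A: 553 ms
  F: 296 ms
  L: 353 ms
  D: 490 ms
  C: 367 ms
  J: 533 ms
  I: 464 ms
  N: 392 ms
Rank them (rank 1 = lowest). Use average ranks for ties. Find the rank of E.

Sorted (ascending): 296, 353, 367, 367, 392, 464, 490, 533, 553
The 2 values of 367 occupy positions 3–4 → average rank (3+4)/2 = 3.5.
E has value 367 ms → rank 3.5.

3.5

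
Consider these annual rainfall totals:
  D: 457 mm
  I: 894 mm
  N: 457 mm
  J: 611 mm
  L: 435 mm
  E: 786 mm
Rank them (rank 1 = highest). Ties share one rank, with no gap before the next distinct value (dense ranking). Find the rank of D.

4

Sorted (descending): 894, 786, 611, 457, 457, 435
The 2 values of 457 share dense rank 4.
Remaining distinct values take the next consecutive integers.
D has value 457 mm → rank 4.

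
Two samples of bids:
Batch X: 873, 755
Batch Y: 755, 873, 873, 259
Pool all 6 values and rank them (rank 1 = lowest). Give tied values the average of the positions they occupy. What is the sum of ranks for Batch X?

7.5

Sorted (ascending): 259, 755, 755, 873, 873, 873
The 2 values of 755 occupy positions 2–3 → average rank (2+3)/2 = 2.5.
The 3 values of 873 occupy positions 4–6 → average rank 5.
Batch X values → pooled ranks: 873→5, 755→2.5
Rank sum = 5 + 2.5 = 7.5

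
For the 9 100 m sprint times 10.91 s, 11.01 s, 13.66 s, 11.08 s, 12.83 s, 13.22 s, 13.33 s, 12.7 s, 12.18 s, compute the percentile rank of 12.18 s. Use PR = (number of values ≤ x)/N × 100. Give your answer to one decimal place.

N = 9.
Strictly below 12.18: 3. Equal to 12.18: 1.
PR = 4/9 × 100 = 44.4

44.4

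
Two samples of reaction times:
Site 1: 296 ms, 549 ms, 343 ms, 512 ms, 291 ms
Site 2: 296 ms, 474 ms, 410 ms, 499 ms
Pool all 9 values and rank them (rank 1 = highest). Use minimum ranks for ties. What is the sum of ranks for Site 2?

19

Sorted (descending): 549, 512, 499, 474, 410, 343, 296, 296, 291
The 2 values of 296 occupy positions 7–8 → each gets rank 7.
Site 2 values → pooled ranks: 296→7, 474→4, 410→5, 499→3
Rank sum = 7 + 4 + 5 + 3 = 19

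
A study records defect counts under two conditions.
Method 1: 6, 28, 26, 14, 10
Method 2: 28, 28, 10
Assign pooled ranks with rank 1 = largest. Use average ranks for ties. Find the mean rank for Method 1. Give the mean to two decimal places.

5.10

Sorted (descending): 28, 28, 28, 26, 14, 10, 10, 6
The 3 values of 28 occupy positions 1–3 → average rank 2.
The 2 values of 10 occupy positions 6–7 → average rank (6+7)/2 = 6.5.
Method 1 values → pooled ranks: 6→8, 28→2, 26→4, 14→5, 10→6.5
Mean rank = (8 + 2 + 4 + 5 + 6.5) / 5 = 5.10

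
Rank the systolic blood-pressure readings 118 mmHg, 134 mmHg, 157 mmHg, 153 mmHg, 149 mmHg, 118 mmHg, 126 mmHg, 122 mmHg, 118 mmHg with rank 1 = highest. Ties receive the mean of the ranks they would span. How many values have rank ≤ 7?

Sorted (descending): 157, 153, 149, 134, 126, 122, 118, 118, 118
The 3 values of 118 occupy positions 7–9 → average rank 8.
Ranks ≤ 7: {1, 2, 3, 4, 5, 6} → 6 values.

6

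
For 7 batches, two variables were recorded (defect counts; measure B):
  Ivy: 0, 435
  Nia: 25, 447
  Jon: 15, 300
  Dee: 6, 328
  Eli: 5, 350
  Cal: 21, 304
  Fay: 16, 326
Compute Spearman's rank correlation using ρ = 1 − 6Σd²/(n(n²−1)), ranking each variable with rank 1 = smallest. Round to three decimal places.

Ranks of variable 1: 1, 7, 4, 3, 2, 6, 5
Ranks of variable 2: 6, 7, 1, 4, 5, 2, 3
d = r₁ − r₂: -5, 0, 3, -1, -3, 4, 2
d²: 25, 0, 9, 1, 9, 16, 4; Σd² = 64
ρ = 1 − 6·64/(7·48) = 1 − 384/336 = -0.143

-0.143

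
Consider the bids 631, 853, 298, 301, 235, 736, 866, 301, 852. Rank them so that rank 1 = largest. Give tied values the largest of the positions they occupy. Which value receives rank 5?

Sorted (descending): 866, 853, 852, 736, 631, 301, 301, 298, 235
The 2 values of 301 occupy positions 6–7 → each gets rank 7.
Rank 5 → value 631.

631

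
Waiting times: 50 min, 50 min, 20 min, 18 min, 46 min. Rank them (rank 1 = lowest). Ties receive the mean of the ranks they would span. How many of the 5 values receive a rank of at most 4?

3

Sorted (ascending): 18, 20, 46, 50, 50
The 2 values of 50 occupy positions 4–5 → average rank (4+5)/2 = 4.5.
Ranks ≤ 4: {1, 2, 3} → 3 values.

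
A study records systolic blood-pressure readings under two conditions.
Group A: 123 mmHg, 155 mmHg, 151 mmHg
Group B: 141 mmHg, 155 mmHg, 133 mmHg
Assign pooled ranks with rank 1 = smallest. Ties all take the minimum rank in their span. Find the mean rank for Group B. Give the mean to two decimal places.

3.33

Sorted (ascending): 123, 133, 141, 151, 155, 155
The 2 values of 155 occupy positions 5–6 → each gets rank 5.
Group B values → pooled ranks: 141→3, 155→5, 133→2
Mean rank = (3 + 5 + 2) / 3 = 3.33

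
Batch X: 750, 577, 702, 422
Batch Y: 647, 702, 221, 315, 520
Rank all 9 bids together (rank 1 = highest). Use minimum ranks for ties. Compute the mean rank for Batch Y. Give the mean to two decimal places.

Sorted (descending): 750, 702, 702, 647, 577, 520, 422, 315, 221
The 2 values of 702 occupy positions 2–3 → each gets rank 2.
Batch Y values → pooled ranks: 647→4, 702→2, 221→9, 315→8, 520→6
Mean rank = (4 + 2 + 9 + 8 + 6) / 5 = 5.80

5.80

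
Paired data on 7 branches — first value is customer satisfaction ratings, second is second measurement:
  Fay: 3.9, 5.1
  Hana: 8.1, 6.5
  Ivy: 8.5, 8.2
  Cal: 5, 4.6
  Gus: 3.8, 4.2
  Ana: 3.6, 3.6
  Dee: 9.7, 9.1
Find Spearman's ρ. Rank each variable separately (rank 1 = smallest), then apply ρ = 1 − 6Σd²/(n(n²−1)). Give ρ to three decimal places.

0.964

Ranks of variable 1: 3, 5, 6, 4, 2, 1, 7
Ranks of variable 2: 4, 5, 6, 3, 2, 1, 7
d = r₁ − r₂: -1, 0, 0, 1, 0, 0, 0
d²: 1, 0, 0, 1, 0, 0, 0; Σd² = 2
ρ = 1 − 6·2/(7·48) = 1 − 12/336 = 0.964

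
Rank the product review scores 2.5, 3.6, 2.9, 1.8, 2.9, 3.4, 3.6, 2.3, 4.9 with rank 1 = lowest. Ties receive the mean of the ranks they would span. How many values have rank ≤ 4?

3

Sorted (ascending): 1.8, 2.3, 2.5, 2.9, 2.9, 3.4, 3.6, 3.6, 4.9
The 2 values of 2.9 occupy positions 4–5 → average rank (4+5)/2 = 4.5.
The 2 values of 3.6 occupy positions 7–8 → average rank (7+8)/2 = 7.5.
Ranks ≤ 4: {1, 2, 3} → 3 values.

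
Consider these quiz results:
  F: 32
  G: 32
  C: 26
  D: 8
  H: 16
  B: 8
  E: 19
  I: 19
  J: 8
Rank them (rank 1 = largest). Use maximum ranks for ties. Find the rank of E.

5

Sorted (descending): 32, 32, 26, 19, 19, 16, 8, 8, 8
The 2 values of 32 occupy positions 1–2 → each gets rank 2.
The 2 values of 19 occupy positions 4–5 → each gets rank 5.
The 3 values of 8 occupy positions 7–9 → each gets rank 9.
E has value 19 → rank 5.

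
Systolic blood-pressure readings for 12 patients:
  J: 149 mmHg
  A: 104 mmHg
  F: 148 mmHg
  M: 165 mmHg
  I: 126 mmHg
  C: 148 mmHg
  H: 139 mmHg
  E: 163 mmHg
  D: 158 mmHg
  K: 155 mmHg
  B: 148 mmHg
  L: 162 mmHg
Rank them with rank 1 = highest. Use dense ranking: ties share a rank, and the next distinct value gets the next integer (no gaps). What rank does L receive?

Sorted (descending): 165, 163, 162, 158, 155, 149, 148, 148, 148, 139, 126, 104
The 3 values of 148 share dense rank 7.
Remaining distinct values take the next consecutive integers.
L has value 162 mmHg → rank 3.

3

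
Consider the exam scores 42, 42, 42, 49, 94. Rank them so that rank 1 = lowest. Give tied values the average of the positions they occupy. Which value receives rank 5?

94

Sorted (ascending): 42, 42, 42, 49, 94
The 3 values of 42 occupy positions 1–3 → average rank 2.
Rank 5 → value 94.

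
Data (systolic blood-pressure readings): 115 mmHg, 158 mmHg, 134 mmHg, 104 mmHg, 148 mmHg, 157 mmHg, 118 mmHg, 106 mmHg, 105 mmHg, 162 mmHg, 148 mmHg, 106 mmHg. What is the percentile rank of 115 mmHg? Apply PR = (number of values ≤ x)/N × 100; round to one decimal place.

41.7

N = 12.
Strictly below 115: 4. Equal to 115: 1.
PR = 5/12 × 100 = 41.7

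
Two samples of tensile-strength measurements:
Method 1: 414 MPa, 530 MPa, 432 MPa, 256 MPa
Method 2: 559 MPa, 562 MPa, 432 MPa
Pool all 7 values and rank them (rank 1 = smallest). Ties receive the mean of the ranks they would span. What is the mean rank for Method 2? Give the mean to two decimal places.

Sorted (ascending): 256, 414, 432, 432, 530, 559, 562
The 2 values of 432 occupy positions 3–4 → average rank (3+4)/2 = 3.5.
Method 2 values → pooled ranks: 559→6, 562→7, 432→3.5
Mean rank = (6 + 7 + 3.5) / 3 = 5.50

5.50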